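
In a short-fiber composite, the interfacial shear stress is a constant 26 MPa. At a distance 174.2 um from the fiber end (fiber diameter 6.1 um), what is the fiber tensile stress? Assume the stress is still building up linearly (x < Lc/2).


Force balance: sigma_f * (pi*d^2/4) = tau * (pi*d) * x  ->  sigma_f = 4 * tau * x / d
sigma_f = 4 * 26 * 174.2 / 6.1 = 2970.0 MPa

2970.0 MPa


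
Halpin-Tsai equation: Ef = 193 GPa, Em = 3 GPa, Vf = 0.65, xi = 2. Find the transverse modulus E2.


eta = (Ef/Em - 1)/(Ef/Em + xi) = (64.3333 - 1)/(64.3333 + 2) = 0.9548
E2 = Em*(1+xi*eta*Vf)/(1-eta*Vf) = 17.72 GPa

17.72 GPa


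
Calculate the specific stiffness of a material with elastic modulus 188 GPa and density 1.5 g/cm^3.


Specific stiffness = E/rho = 188/1.5 = 125.3 GPa/(g/cm^3)

125.3 GPa/(g/cm^3)


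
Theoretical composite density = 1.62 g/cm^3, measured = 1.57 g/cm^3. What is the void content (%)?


Void% = (rho_theo - rho_actual)/rho_theo * 100 = (1.62 - 1.57)/1.62 * 100 = 3.09%

3.09%


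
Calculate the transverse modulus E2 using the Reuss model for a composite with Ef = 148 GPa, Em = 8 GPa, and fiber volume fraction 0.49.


1/E2 = Vf/Ef + (1-Vf)/Em = 0.49/148 + 0.51/8
E2 = 14.91 GPa

14.91 GPa


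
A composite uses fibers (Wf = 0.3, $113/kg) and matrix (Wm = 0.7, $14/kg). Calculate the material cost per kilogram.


Cost = cost_f*Wf + cost_m*Wm = 113*0.3 + 14*0.7 = $43.7/kg

$43.7/kg


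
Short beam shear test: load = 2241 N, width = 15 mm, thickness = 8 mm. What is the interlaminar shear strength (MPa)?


ILSS = 3F/(4bh) = 3*2241/(4*15*8) = 14.01 MPa

14.01 MPa


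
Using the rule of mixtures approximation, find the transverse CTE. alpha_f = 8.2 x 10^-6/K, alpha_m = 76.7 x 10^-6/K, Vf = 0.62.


alpha_2 = alpha_f*Vf + alpha_m*(1-Vf) = 8.2*0.62 + 76.7*0.38 = 34.2 x 10^-6/K

34.2 x 10^-6/K


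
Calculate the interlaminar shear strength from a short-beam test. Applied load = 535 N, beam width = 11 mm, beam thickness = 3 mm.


ILSS = 3F/(4bh) = 3*535/(4*11*3) = 12.16 MPa

12.16 MPa


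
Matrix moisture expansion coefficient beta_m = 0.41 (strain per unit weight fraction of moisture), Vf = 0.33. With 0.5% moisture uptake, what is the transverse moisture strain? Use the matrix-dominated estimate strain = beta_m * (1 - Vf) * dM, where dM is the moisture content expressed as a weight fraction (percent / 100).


dM = 0.5/100 = 0.005
strain = beta_m * (1-Vf) * dM = 0.41 * 0.67 * 0.005 = 0.0013735

0.0013735


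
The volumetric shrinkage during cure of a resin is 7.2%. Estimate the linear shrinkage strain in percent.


Linear shrinkage ≈ vol_shrink/3 = 7.2/3 = 2.4%

2.4%


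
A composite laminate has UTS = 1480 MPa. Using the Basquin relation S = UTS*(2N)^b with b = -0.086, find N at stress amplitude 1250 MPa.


N = 0.5 * (S/UTS)^(1/b) = 0.5 * (1250/1480)^(1/-0.086) = 3.5637 cycles

3.5637 cycles


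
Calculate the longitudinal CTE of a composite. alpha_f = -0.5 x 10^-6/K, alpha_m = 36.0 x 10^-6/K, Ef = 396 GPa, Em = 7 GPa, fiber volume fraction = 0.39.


E1 = Ef*Vf + Em*(1-Vf) = 158.71
alpha_1 = (alpha_f*Ef*Vf + alpha_m*Em*(1-Vf))/E1 = 0.48 x 10^-6/K

0.48 x 10^-6/K


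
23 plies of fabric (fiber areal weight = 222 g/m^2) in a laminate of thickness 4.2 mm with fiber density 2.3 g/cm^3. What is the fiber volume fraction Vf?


Vf = n * FAW / (rho_f * h * 1000) = 23 * 222 / (2.3 * 4.2 * 1000) = 0.5286

0.5286


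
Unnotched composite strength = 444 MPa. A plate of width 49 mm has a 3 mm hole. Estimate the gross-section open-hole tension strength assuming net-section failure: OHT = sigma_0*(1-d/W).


OHT = sigma_0*(1-d/W) = 444*(1-3/49) = 416.8 MPa

416.8 MPa


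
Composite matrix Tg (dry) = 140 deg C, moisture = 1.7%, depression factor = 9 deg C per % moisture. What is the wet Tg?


Tg_wet = Tg_dry - k*moisture = 140 - 9*1.7 = 124.7 deg C

124.7 deg C


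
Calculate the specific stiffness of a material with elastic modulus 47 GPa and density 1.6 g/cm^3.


Specific stiffness = E/rho = 47/1.6 = 29.4 GPa/(g/cm^3)

29.4 GPa/(g/cm^3)


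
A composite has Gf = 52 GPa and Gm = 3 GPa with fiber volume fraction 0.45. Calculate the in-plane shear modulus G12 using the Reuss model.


1/G12 = Vf/Gf + (1-Vf)/Gm = 0.45/52 + 0.55/3
G12 = 5.21 GPa

5.21 GPa


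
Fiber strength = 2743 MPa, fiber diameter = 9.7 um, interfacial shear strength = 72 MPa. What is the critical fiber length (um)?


Lc = sigma_f * d / (2 * tau_i) = 2743 * 9.7 / (2 * 72) = 184.8 um

184.8 um


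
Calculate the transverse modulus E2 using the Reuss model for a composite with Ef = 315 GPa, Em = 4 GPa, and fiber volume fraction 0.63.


1/E2 = Vf/Ef + (1-Vf)/Em = 0.63/315 + 0.37/4
E2 = 10.58 GPa

10.58 GPa


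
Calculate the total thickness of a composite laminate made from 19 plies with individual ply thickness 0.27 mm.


h = n * t_ply = 19 * 0.27 = 5.13 mm

5.13 mm


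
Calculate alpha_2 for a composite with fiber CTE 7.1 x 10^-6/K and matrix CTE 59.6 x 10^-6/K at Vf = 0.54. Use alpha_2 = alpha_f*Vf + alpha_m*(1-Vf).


alpha_2 = alpha_f*Vf + alpha_m*(1-Vf) = 7.1*0.54 + 59.6*0.46 = 31.3 x 10^-6/K

31.3 x 10^-6/K


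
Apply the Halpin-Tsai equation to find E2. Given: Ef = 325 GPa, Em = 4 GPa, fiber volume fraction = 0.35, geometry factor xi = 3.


eta = (Ef/Em - 1)/(Ef/Em + xi) = (81.25 - 1)/(81.25 + 3) = 0.9525
E2 = Em*(1+xi*eta*Vf)/(1-eta*Vf) = 12.0 GPa

12.0 GPa


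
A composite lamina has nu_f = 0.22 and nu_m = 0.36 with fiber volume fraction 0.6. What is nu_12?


nu_12 = nu_f*Vf + nu_m*(1-Vf) = 0.22*0.6 + 0.36*0.4 = 0.276

0.276


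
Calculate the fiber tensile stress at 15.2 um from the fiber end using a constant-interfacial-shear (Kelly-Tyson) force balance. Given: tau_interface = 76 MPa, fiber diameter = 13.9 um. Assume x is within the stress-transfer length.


Force balance: sigma_f * (pi*d^2/4) = tau * (pi*d) * x  ->  sigma_f = 4 * tau * x / d
sigma_f = 4 * 76 * 15.2 / 13.9 = 332.4 MPa

332.4 MPa


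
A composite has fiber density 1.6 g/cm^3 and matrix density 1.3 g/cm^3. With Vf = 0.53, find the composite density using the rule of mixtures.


rho_c = rho_f*Vf + rho_m*(1-Vf) = 1.6*0.53 + 1.3*0.47 = 1.459 g/cm^3

1.459 g/cm^3


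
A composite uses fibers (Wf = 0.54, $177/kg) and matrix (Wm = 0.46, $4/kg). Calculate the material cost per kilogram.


Cost = cost_f*Wf + cost_m*Wm = 177*0.54 + 4*0.46 = $97.42/kg

$97.42/kg


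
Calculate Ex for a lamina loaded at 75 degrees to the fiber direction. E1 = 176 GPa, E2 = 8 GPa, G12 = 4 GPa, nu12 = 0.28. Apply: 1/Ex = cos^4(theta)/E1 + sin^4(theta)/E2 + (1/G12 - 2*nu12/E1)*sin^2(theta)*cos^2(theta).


cos^4(75) = 0.004487, sin^4(75) = 0.870513, sin^2(75)*cos^2(75) = 0.0625
1/G12 - 2*nu12/E1 = 1/4 - 2*0.28/176 = 0.246818 GPa^-1
1/Ex = 0.004487/176 + 0.870513/8 + 0.246818*0.0625 = 0.1242657 GPa^-1
Ex = 8.05 GPa

8.05 GPa


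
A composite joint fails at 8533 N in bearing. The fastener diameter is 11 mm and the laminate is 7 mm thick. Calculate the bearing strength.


sigma_br = F/(d*h) = 8533/(11*7) = 110.8 MPa

110.8 MPa


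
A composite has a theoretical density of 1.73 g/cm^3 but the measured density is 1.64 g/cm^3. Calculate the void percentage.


Void% = (rho_theo - rho_actual)/rho_theo * 100 = (1.73 - 1.64)/1.73 * 100 = 5.2%

5.2%


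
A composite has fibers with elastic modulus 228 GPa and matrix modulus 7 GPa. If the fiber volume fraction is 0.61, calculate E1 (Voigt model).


E1 = Ef*Vf + Em*(1-Vf) = 228*0.61 + 7*0.39 = 141.81 GPa

141.81 GPa


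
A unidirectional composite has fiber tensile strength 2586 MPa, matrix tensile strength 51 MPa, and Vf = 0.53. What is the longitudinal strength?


sigma_1 = sigma_f*Vf + sigma_m*(1-Vf) = 2586*0.53 + 51*0.47 = 1394.6 MPa

1394.6 MPa


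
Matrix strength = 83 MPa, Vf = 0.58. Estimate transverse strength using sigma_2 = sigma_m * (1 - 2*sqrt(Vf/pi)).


factor = 1 - 2*sqrt(0.58/pi) = 0.1407
sigma_2 = 83 * 0.1407 = 11.67 MPa

11.67 MPa


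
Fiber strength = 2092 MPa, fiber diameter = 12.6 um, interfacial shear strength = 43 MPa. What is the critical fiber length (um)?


Lc = sigma_f * d / (2 * tau_i) = 2092 * 12.6 / (2 * 43) = 306.5 um

306.5 um


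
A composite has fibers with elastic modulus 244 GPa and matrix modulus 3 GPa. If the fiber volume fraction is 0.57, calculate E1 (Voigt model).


E1 = Ef*Vf + Em*(1-Vf) = 244*0.57 + 3*0.43 = 140.37 GPa

140.37 GPa


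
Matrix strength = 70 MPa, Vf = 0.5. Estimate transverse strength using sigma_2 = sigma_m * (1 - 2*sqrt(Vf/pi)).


factor = 1 - 2*sqrt(0.5/pi) = 0.2021
sigma_2 = 70 * 0.2021 = 14.15 MPa

14.15 MPa


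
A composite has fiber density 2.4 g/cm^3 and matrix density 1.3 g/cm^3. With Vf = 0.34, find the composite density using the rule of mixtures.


rho_c = rho_f*Vf + rho_m*(1-Vf) = 2.4*0.34 + 1.3*0.66 = 1.674 g/cm^3

1.674 g/cm^3


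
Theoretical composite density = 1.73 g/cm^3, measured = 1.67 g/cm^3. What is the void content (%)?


Void% = (rho_theo - rho_actual)/rho_theo * 100 = (1.73 - 1.67)/1.73 * 100 = 3.47%

3.47%


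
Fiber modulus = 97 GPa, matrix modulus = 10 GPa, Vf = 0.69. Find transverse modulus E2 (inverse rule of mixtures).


1/E2 = Vf/Ef + (1-Vf)/Em = 0.69/97 + 0.31/10
E2 = 26.24 GPa

26.24 GPa


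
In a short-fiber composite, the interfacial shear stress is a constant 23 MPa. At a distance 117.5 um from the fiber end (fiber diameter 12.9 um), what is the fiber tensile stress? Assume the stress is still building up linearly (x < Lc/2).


Force balance: sigma_f * (pi*d^2/4) = tau * (pi*d) * x  ->  sigma_f = 4 * tau * x / d
sigma_f = 4 * 23 * 117.5 / 12.9 = 838.0 MPa

838.0 MPa


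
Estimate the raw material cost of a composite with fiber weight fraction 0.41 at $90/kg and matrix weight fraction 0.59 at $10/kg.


Cost = cost_f*Wf + cost_m*Wm = 90*0.41 + 10*0.59 = $42.8/kg

$42.8/kg


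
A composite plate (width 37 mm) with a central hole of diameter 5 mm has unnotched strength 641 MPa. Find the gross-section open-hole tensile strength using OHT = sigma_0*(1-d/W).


OHT = sigma_0*(1-d/W) = 641*(1-5/37) = 554.4 MPa

554.4 MPa


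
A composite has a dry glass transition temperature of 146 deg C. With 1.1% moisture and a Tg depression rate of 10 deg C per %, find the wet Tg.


Tg_wet = Tg_dry - k*moisture = 146 - 10*1.1 = 135.0 deg C

135.0 deg C


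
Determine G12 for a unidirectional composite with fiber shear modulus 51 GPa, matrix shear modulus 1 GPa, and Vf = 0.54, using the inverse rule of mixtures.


1/G12 = Vf/Gf + (1-Vf)/Gm = 0.54/51 + 0.46/1
G12 = 2.13 GPa

2.13 GPa


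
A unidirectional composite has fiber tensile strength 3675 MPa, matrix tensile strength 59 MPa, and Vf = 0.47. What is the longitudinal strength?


sigma_1 = sigma_f*Vf + sigma_m*(1-Vf) = 3675*0.47 + 59*0.53 = 1758.5 MPa

1758.5 MPa


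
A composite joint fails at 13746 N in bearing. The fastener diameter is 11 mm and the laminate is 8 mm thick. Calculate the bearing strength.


sigma_br = F/(d*h) = 13746/(11*8) = 156.2 MPa

156.2 MPa


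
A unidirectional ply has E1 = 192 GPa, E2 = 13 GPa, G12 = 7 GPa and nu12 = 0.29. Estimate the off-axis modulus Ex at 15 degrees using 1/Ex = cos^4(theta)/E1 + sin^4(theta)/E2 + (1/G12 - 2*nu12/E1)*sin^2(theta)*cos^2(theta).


cos^4(15) = 0.870513, sin^4(15) = 0.004487, sin^2(15)*cos^2(15) = 0.0625
1/G12 - 2*nu12/E1 = 1/7 - 2*0.29/192 = 0.139836 GPa^-1
1/Ex = 0.870513/192 + 0.004487/13 + 0.139836*0.0625 = 0.0136189 GPa^-1
Ex = 73.43 GPa

73.43 GPa


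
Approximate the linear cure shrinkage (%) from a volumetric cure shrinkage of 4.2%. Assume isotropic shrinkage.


Linear shrinkage ≈ vol_shrink/3 = 4.2/3 = 1.4%

1.4%


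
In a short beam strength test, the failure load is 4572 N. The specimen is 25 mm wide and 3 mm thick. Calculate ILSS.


ILSS = 3F/(4bh) = 3*4572/(4*25*3) = 45.72 MPa

45.72 MPa


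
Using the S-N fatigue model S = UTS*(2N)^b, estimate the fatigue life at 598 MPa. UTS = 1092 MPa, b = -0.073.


N = 0.5 * (S/UTS)^(1/b) = 0.5 * (598/1092)^(1/-0.073) = 1911.8582 cycles

1911.8582 cycles


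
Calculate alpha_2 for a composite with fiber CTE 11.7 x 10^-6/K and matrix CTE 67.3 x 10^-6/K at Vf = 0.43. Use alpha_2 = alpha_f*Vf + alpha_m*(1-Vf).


alpha_2 = alpha_f*Vf + alpha_m*(1-Vf) = 11.7*0.43 + 67.3*0.57 = 43.4 x 10^-6/K

43.4 x 10^-6/K


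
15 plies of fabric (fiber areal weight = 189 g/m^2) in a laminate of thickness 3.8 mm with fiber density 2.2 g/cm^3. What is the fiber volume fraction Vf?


Vf = n * FAW / (rho_f * h * 1000) = 15 * 189 / (2.2 * 3.8 * 1000) = 0.3391

0.3391


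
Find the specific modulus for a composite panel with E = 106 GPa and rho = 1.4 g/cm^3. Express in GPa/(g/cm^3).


Specific stiffness = E/rho = 106/1.4 = 75.7 GPa/(g/cm^3)

75.7 GPa/(g/cm^3)


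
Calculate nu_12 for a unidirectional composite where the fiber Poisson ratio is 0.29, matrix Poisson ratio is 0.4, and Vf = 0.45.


nu_12 = nu_f*Vf + nu_m*(1-Vf) = 0.29*0.45 + 0.4*0.55 = 0.3505

0.3505


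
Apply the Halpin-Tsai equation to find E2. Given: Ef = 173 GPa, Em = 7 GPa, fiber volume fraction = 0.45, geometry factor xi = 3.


eta = (Ef/Em - 1)/(Ef/Em + xi) = (24.7143 - 1)/(24.7143 + 3) = 0.8557
E2 = Em*(1+xi*eta*Vf)/(1-eta*Vf) = 24.53 GPa

24.53 GPa


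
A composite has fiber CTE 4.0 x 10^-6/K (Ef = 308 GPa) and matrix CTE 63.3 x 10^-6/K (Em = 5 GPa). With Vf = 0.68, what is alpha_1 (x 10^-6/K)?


E1 = Ef*Vf + Em*(1-Vf) = 211.04
alpha_1 = (alpha_f*Ef*Vf + alpha_m*Em*(1-Vf))/E1 = 4.45 x 10^-6/K

4.45 x 10^-6/K


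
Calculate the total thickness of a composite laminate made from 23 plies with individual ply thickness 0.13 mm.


h = n * t_ply = 23 * 0.13 = 2.99 mm

2.99 mm


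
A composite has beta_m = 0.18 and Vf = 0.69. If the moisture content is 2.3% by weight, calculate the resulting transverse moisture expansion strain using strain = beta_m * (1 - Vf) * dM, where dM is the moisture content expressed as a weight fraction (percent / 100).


dM = 2.3/100 = 0.023
strain = beta_m * (1-Vf) * dM = 0.18 * 0.31 * 0.023 = 0.0012834

0.0012834


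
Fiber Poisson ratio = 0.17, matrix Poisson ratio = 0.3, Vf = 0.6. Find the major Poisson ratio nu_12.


nu_12 = nu_f*Vf + nu_m*(1-Vf) = 0.17*0.6 + 0.3*0.4 = 0.222

0.222


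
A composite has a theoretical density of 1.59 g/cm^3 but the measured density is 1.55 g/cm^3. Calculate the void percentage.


Void% = (rho_theo - rho_actual)/rho_theo * 100 = (1.59 - 1.55)/1.59 * 100 = 2.52%

2.52%


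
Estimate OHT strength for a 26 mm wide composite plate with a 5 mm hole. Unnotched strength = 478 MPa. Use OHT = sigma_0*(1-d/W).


OHT = sigma_0*(1-d/W) = 478*(1-5/26) = 386.1 MPa

386.1 MPa


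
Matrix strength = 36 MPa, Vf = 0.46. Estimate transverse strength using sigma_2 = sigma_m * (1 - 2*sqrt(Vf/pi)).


factor = 1 - 2*sqrt(0.46/pi) = 0.2347
sigma_2 = 36 * 0.2347 = 8.45 MPa

8.45 MPa


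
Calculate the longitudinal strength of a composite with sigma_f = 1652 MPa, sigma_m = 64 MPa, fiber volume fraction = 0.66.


sigma_1 = sigma_f*Vf + sigma_m*(1-Vf) = 1652*0.66 + 64*0.34 = 1112.1 MPa

1112.1 MPa


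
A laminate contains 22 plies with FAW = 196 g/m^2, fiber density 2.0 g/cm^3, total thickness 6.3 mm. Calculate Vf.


Vf = n * FAW / (rho_f * h * 1000) = 22 * 196 / (2.0 * 6.3 * 1000) = 0.3422

0.3422


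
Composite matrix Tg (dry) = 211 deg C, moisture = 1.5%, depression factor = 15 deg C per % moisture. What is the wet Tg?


Tg_wet = Tg_dry - k*moisture = 211 - 15*1.5 = 188.5 deg C

188.5 deg C


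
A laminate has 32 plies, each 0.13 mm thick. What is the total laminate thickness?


h = n * t_ply = 32 * 0.13 = 4.16 mm

4.16 mm


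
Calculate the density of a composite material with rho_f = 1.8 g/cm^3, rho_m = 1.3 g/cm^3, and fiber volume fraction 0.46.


rho_c = rho_f*Vf + rho_m*(1-Vf) = 1.8*0.46 + 1.3*0.54 = 1.53 g/cm^3

1.53 g/cm^3


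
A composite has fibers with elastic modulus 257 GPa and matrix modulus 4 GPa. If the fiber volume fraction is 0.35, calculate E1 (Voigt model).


E1 = Ef*Vf + Em*(1-Vf) = 257*0.35 + 4*0.65 = 92.55 GPa

92.55 GPa


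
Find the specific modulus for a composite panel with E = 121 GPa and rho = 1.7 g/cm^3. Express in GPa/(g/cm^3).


Specific stiffness = E/rho = 121/1.7 = 71.2 GPa/(g/cm^3)

71.2 GPa/(g/cm^3)


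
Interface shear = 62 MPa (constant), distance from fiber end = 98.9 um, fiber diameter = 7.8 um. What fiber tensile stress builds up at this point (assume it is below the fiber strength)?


Force balance: sigma_f * (pi*d^2/4) = tau * (pi*d) * x  ->  sigma_f = 4 * tau * x / d
sigma_f = 4 * 62 * 98.9 / 7.8 = 3144.5 MPa

3144.5 MPa


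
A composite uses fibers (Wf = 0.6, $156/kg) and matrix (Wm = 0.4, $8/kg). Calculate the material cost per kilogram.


Cost = cost_f*Wf + cost_m*Wm = 156*0.6 + 8*0.4 = $96.8/kg

$96.8/kg


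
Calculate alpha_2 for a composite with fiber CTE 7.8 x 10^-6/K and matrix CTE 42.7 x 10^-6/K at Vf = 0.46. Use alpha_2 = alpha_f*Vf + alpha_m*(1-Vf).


alpha_2 = alpha_f*Vf + alpha_m*(1-Vf) = 7.8*0.46 + 42.7*0.54 = 26.6 x 10^-6/K

26.6 x 10^-6/K


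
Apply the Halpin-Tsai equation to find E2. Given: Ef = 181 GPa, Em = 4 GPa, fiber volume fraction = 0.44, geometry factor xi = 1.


eta = (Ef/Em - 1)/(Ef/Em + xi) = (45.25 - 1)/(45.25 + 1) = 0.9568
E2 = Em*(1+xi*eta*Vf)/(1-eta*Vf) = 9.82 GPa

9.82 GPa


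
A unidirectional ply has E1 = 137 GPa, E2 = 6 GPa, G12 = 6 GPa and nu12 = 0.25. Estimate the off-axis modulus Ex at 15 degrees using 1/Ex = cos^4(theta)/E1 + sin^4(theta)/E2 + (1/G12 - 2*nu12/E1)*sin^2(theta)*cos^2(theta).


cos^4(15) = 0.870513, sin^4(15) = 0.004487, sin^2(15)*cos^2(15) = 0.0625
1/G12 - 2*nu12/E1 = 1/6 - 2*0.25/137 = 0.163017 GPa^-1
1/Ex = 0.870513/137 + 0.004487/6 + 0.163017*0.0625 = 0.0172906 GPa^-1
Ex = 57.84 GPa

57.84 GPa


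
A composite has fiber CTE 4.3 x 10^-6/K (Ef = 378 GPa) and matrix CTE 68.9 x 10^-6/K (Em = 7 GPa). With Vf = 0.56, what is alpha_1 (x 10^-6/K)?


E1 = Ef*Vf + Em*(1-Vf) = 214.76
alpha_1 = (alpha_f*Ef*Vf + alpha_m*Em*(1-Vf))/E1 = 5.23 x 10^-6/K

5.23 x 10^-6/K


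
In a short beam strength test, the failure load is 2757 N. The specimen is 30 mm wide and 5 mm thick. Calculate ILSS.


ILSS = 3F/(4bh) = 3*2757/(4*30*5) = 13.79 MPa

13.79 MPa


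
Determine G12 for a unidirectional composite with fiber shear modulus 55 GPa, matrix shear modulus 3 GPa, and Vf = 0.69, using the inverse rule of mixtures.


1/G12 = Vf/Gf + (1-Vf)/Gm = 0.69/55 + 0.31/3
G12 = 8.63 GPa

8.63 GPa


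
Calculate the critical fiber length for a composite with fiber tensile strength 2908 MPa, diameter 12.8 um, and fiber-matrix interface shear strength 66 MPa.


Lc = sigma_f * d / (2 * tau_i) = 2908 * 12.8 / (2 * 66) = 282.0 um

282.0 um


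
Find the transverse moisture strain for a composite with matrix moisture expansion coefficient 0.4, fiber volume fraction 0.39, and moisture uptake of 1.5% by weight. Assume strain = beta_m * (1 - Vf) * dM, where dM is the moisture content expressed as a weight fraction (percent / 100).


dM = 1.5/100 = 0.015
strain = beta_m * (1-Vf) * dM = 0.4 * 0.61 * 0.015 = 0.00366

0.00366


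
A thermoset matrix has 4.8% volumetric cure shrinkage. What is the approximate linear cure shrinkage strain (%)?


Linear shrinkage ≈ vol_shrink/3 = 4.8/3 = 1.6%

1.6%


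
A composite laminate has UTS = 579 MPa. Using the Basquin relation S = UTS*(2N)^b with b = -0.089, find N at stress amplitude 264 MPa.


N = 0.5 * (S/UTS)^(1/b) = 0.5 * (264/579)^(1/-0.089) = 3398.3593 cycles

3398.3593 cycles


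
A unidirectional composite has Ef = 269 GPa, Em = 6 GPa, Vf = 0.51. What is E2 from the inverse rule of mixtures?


1/E2 = Vf/Ef + (1-Vf)/Em = 0.51/269 + 0.49/6
E2 = 11.97 GPa

11.97 GPa


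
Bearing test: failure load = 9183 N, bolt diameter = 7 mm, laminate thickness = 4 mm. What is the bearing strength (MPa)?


sigma_br = F/(d*h) = 9183/(7*4) = 328.0 MPa

328.0 MPa


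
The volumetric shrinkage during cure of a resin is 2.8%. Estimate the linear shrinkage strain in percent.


Linear shrinkage ≈ vol_shrink/3 = 2.8/3 = 0.933%

0.933%


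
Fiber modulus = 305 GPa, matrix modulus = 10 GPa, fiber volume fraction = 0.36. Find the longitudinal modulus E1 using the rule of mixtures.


E1 = Ef*Vf + Em*(1-Vf) = 305*0.36 + 10*0.64 = 116.2 GPa

116.2 GPa


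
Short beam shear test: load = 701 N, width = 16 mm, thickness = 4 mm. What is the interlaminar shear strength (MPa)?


ILSS = 3F/(4bh) = 3*701/(4*16*4) = 8.21 MPa

8.21 MPa


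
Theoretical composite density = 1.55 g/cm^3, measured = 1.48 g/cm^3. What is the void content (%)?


Void% = (rho_theo - rho_actual)/rho_theo * 100 = (1.55 - 1.48)/1.55 * 100 = 4.52%

4.52%


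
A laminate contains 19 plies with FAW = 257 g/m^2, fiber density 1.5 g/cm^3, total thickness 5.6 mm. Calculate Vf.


Vf = n * FAW / (rho_f * h * 1000) = 19 * 257 / (1.5 * 5.6 * 1000) = 0.5813

0.5813


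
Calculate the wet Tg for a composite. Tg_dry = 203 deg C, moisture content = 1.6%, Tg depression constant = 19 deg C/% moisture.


Tg_wet = Tg_dry - k*moisture = 203 - 19*1.6 = 172.6 deg C

172.6 deg C


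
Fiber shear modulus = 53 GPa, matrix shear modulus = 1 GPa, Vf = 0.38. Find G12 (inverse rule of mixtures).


1/G12 = Vf/Gf + (1-Vf)/Gm = 0.38/53 + 0.62/1
G12 = 1.59 GPa

1.59 GPa


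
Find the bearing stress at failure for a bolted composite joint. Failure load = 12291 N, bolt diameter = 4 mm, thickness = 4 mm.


sigma_br = F/(d*h) = 12291/(4*4) = 768.2 MPa

768.2 MPa


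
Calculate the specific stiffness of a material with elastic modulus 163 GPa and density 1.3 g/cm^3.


Specific stiffness = E/rho = 163/1.3 = 125.4 GPa/(g/cm^3)

125.4 GPa/(g/cm^3)


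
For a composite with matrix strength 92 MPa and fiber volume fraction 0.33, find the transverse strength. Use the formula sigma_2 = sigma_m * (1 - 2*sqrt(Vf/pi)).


factor = 1 - 2*sqrt(0.33/pi) = 0.3518
sigma_2 = 92 * 0.3518 = 32.37 MPa

32.37 MPa


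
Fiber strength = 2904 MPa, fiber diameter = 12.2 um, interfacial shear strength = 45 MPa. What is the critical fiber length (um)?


Lc = sigma_f * d / (2 * tau_i) = 2904 * 12.2 / (2 * 45) = 393.7 um

393.7 um


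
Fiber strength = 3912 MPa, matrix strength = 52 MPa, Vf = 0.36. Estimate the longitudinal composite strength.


sigma_1 = sigma_f*Vf + sigma_m*(1-Vf) = 3912*0.36 + 52*0.64 = 1441.6 MPa

1441.6 MPa


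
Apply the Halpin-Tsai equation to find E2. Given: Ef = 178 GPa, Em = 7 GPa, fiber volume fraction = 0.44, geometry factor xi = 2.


eta = (Ef/Em - 1)/(Ef/Em + xi) = (25.4286 - 1)/(25.4286 + 2) = 0.8906
E2 = Em*(1+xi*eta*Vf)/(1-eta*Vf) = 20.53 GPa

20.53 GPa


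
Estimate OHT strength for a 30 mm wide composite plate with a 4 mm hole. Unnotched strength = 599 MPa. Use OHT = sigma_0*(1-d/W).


OHT = sigma_0*(1-d/W) = 599*(1-4/30) = 519.1 MPa

519.1 MPa


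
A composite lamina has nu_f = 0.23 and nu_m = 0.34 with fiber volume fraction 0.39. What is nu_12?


nu_12 = nu_f*Vf + nu_m*(1-Vf) = 0.23*0.39 + 0.34*0.61 = 0.2971

0.2971


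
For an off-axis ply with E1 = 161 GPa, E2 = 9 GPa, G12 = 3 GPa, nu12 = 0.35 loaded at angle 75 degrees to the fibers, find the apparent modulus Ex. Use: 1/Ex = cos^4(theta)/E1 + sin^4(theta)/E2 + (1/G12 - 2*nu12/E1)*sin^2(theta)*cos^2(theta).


cos^4(75) = 0.004487, sin^4(75) = 0.870513, sin^2(75)*cos^2(75) = 0.0625
1/G12 - 2*nu12/E1 = 1/3 - 2*0.35/161 = 0.328986 GPa^-1
1/Ex = 0.004487/161 + 0.870513/9 + 0.328986*0.0625 = 0.1173131 GPa^-1
Ex = 8.52 GPa

8.52 GPa


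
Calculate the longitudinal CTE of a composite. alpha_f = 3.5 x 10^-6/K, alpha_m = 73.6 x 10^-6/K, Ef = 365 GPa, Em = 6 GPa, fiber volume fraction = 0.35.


E1 = Ef*Vf + Em*(1-Vf) = 131.65
alpha_1 = (alpha_f*Ef*Vf + alpha_m*Em*(1-Vf))/E1 = 5.58 x 10^-6/K

5.58 x 10^-6/K


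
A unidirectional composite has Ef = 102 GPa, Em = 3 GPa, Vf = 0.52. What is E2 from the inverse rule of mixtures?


1/E2 = Vf/Ef + (1-Vf)/Em = 0.52/102 + 0.48/3
E2 = 6.06 GPa

6.06 GPa


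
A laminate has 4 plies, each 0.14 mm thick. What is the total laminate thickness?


h = n * t_ply = 4 * 0.14 = 0.56 mm

0.56 mm


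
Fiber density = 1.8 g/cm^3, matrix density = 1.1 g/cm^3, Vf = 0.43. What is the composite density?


rho_c = rho_f*Vf + rho_m*(1-Vf) = 1.8*0.43 + 1.1*0.57 = 1.401 g/cm^3

1.401 g/cm^3


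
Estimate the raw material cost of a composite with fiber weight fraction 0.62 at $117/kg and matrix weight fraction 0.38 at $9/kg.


Cost = cost_f*Wf + cost_m*Wm = 117*0.62 + 9*0.38 = $75.96/kg

$75.96/kg


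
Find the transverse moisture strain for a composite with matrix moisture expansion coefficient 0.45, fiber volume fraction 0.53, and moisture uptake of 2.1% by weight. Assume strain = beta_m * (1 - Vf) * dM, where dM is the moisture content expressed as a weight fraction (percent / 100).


dM = 2.1/100 = 0.021
strain = beta_m * (1-Vf) * dM = 0.45 * 0.47 * 0.021 = 0.0044415

0.0044415


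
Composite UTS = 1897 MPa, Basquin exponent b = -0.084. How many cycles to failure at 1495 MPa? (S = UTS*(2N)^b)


N = 0.5 * (S/UTS)^(1/b) = 0.5 * (1495/1897)^(1/-0.084) = 8.5160 cycles

8.5160 cycles


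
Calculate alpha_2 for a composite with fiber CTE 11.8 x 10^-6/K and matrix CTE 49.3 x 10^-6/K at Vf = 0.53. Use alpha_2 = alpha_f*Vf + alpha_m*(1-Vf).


alpha_2 = alpha_f*Vf + alpha_m*(1-Vf) = 11.8*0.53 + 49.3*0.47 = 29.4 x 10^-6/K

29.4 x 10^-6/K


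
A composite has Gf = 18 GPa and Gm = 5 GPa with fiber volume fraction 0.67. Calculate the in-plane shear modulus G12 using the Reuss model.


1/G12 = Vf/Gf + (1-Vf)/Gm = 0.67/18 + 0.33/5
G12 = 9.69 GPa

9.69 GPa


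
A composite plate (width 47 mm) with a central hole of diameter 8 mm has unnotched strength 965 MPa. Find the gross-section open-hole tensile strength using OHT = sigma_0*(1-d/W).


OHT = sigma_0*(1-d/W) = 965*(1-8/47) = 800.7 MPa

800.7 MPa


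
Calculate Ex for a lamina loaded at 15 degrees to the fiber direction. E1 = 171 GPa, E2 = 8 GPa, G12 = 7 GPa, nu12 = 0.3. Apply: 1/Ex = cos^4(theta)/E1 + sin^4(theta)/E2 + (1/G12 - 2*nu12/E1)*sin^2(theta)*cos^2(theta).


cos^4(15) = 0.870513, sin^4(15) = 0.004487, sin^2(15)*cos^2(15) = 0.0625
1/G12 - 2*nu12/E1 = 1/7 - 2*0.3/171 = 0.139348 GPa^-1
1/Ex = 0.870513/171 + 0.004487/8 + 0.139348*0.0625 = 0.0143609 GPa^-1
Ex = 69.63 GPa

69.63 GPa


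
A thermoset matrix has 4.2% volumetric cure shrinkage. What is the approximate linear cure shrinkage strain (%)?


Linear shrinkage ≈ vol_shrink/3 = 4.2/3 = 1.4%

1.4%


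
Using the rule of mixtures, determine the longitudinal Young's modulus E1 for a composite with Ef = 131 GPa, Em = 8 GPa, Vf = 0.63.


E1 = Ef*Vf + Em*(1-Vf) = 131*0.63 + 8*0.37 = 85.49 GPa

85.49 GPa


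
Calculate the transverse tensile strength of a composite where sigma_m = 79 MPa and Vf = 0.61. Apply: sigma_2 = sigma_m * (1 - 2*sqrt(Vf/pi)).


factor = 1 - 2*sqrt(0.61/pi) = 0.1187
sigma_2 = 79 * 0.1187 = 9.38 MPa

9.38 MPa


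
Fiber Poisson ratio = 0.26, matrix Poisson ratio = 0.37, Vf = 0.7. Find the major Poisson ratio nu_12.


nu_12 = nu_f*Vf + nu_m*(1-Vf) = 0.26*0.7 + 0.37*0.3 = 0.293

0.293


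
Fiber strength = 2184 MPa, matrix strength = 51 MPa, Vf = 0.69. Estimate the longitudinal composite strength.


sigma_1 = sigma_f*Vf + sigma_m*(1-Vf) = 2184*0.69 + 51*0.31 = 1522.8 MPa

1522.8 MPa


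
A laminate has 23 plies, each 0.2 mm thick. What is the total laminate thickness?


h = n * t_ply = 23 * 0.2 = 4.6 mm

4.6 mm


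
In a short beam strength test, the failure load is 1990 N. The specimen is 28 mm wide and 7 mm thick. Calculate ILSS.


ILSS = 3F/(4bh) = 3*1990/(4*28*7) = 7.61 MPa

7.61 MPa


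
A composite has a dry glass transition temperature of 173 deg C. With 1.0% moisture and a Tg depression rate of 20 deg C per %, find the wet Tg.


Tg_wet = Tg_dry - k*moisture = 173 - 20*1.0 = 153.0 deg C

153.0 deg C


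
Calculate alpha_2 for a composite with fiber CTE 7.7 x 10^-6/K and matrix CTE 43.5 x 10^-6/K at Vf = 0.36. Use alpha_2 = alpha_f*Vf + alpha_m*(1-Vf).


alpha_2 = alpha_f*Vf + alpha_m*(1-Vf) = 7.7*0.36 + 43.5*0.64 = 30.6 x 10^-6/K

30.6 x 10^-6/K


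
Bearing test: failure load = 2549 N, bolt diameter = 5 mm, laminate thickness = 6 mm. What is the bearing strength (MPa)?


sigma_br = F/(d*h) = 2549/(5*6) = 85.0 MPa

85.0 MPa


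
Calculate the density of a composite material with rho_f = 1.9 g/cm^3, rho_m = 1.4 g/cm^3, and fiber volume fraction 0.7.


rho_c = rho_f*Vf + rho_m*(1-Vf) = 1.9*0.7 + 1.4*0.3 = 1.75 g/cm^3

1.75 g/cm^3


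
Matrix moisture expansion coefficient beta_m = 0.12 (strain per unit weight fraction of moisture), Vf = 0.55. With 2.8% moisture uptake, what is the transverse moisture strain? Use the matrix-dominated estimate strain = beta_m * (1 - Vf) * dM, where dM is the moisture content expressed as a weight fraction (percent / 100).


dM = 2.8/100 = 0.028
strain = beta_m * (1-Vf) * dM = 0.12 * 0.45 * 0.028 = 0.001512

0.001512


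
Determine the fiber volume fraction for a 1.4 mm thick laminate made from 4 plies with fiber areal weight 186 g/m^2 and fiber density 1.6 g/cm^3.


Vf = n * FAW / (rho_f * h * 1000) = 4 * 186 / (1.6 * 1.4 * 1000) = 0.3321

0.3321


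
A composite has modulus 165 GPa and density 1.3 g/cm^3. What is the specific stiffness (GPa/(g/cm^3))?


Specific stiffness = E/rho = 165/1.3 = 126.9 GPa/(g/cm^3)

126.9 GPa/(g/cm^3)


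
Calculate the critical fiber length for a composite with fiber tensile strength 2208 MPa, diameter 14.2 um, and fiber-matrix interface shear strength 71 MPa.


Lc = sigma_f * d / (2 * tau_i) = 2208 * 14.2 / (2 * 71) = 220.8 um

220.8 um


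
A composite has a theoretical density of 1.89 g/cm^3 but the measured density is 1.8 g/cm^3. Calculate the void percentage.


Void% = (rho_theo - rho_actual)/rho_theo * 100 = (1.89 - 1.8)/1.89 * 100 = 4.76%

4.76%


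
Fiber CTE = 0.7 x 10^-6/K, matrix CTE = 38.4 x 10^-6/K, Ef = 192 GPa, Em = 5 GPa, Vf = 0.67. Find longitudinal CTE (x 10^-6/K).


E1 = Ef*Vf + Em*(1-Vf) = 130.29
alpha_1 = (alpha_f*Ef*Vf + alpha_m*Em*(1-Vf))/E1 = 1.18 x 10^-6/K

1.18 x 10^-6/K


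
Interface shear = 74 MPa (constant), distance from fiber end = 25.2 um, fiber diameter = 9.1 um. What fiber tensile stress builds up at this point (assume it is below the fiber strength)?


Force balance: sigma_f * (pi*d^2/4) = tau * (pi*d) * x  ->  sigma_f = 4 * tau * x / d
sigma_f = 4 * 74 * 25.2 / 9.1 = 819.7 MPa

819.7 MPa


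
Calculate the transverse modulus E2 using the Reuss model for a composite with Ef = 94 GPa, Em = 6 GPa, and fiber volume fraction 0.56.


1/E2 = Vf/Ef + (1-Vf)/Em = 0.56/94 + 0.44/6
E2 = 12.61 GPa

12.61 GPa


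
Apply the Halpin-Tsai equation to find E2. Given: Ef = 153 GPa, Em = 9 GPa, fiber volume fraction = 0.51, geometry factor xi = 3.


eta = (Ef/Em - 1)/(Ef/Em + xi) = (17.0 - 1)/(17.0 + 3) = 0.8
E2 = Em*(1+xi*eta*Vf)/(1-eta*Vf) = 33.81 GPa

33.81 GPa


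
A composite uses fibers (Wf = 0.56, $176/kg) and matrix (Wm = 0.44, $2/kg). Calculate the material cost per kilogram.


Cost = cost_f*Wf + cost_m*Wm = 176*0.56 + 2*0.44 = $99.44/kg

$99.44/kg


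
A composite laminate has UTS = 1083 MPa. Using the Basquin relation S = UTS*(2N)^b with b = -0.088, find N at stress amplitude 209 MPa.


N = 0.5 * (S/UTS)^(1/b) = 0.5 * (209/1083)^(1/-0.088) = 6.5779e+07 cycles

6.5779e+07 cycles


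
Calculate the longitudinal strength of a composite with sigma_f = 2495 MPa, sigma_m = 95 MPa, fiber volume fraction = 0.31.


sigma_1 = sigma_f*Vf + sigma_m*(1-Vf) = 2495*0.31 + 95*0.69 = 839.0 MPa

839.0 MPa


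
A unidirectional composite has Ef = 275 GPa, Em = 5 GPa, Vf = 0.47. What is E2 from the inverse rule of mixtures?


1/E2 = Vf/Ef + (1-Vf)/Em = 0.47/275 + 0.53/5
E2 = 9.28 GPa

9.28 GPa


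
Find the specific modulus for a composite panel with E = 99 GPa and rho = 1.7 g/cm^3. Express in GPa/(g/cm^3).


Specific stiffness = E/rho = 99/1.7 = 58.2 GPa/(g/cm^3)

58.2 GPa/(g/cm^3)


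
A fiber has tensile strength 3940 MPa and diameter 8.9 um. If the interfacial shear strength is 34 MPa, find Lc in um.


Lc = sigma_f * d / (2 * tau_i) = 3940 * 8.9 / (2 * 34) = 515.7 um

515.7 um


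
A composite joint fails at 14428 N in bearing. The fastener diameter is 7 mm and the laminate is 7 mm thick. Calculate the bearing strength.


sigma_br = F/(d*h) = 14428/(7*7) = 294.4 MPa

294.4 MPa


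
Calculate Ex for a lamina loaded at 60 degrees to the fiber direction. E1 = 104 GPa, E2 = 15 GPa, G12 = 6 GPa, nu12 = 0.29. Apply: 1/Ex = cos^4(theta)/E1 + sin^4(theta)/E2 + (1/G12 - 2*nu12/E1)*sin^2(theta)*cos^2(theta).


cos^4(60) = 0.0625, sin^4(60) = 0.5625, sin^2(60)*cos^2(60) = 0.1875
1/G12 - 2*nu12/E1 = 1/6 - 2*0.29/104 = 0.16109 GPa^-1
1/Ex = 0.0625/104 + 0.5625/15 + 0.16109*0.1875 = 0.0683053 GPa^-1
Ex = 14.64 GPa

14.64 GPa


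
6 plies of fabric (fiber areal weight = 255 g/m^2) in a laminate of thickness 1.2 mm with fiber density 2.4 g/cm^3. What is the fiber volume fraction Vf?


Vf = n * FAW / (rho_f * h * 1000) = 6 * 255 / (2.4 * 1.2 * 1000) = 0.5313

0.5313


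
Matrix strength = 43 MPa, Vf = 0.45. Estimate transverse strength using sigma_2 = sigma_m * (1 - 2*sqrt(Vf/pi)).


factor = 1 - 2*sqrt(0.45/pi) = 0.2431
sigma_2 = 43 * 0.2431 = 10.45 MPa

10.45 MPa


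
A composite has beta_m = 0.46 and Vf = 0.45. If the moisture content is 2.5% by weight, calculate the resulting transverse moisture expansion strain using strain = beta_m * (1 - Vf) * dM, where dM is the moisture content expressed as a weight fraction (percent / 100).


dM = 2.5/100 = 0.025
strain = beta_m * (1-Vf) * dM = 0.46 * 0.55 * 0.025 = 0.006325

0.006325


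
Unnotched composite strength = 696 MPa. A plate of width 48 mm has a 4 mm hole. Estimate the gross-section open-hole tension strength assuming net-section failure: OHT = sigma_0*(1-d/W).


OHT = sigma_0*(1-d/W) = 696*(1-4/48) = 638.0 MPa

638.0 MPa


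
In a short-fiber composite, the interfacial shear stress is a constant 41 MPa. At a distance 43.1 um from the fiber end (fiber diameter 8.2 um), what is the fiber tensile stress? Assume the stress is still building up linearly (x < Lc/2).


Force balance: sigma_f * (pi*d^2/4) = tau * (pi*d) * x  ->  sigma_f = 4 * tau * x / d
sigma_f = 4 * 41 * 43.1 / 8.2 = 862.0 MPa

862.0 MPa


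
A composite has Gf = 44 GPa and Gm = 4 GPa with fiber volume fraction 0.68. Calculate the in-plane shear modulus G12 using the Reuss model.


1/G12 = Vf/Gf + (1-Vf)/Gm = 0.68/44 + 0.32/4
G12 = 10.48 GPa

10.48 GPa


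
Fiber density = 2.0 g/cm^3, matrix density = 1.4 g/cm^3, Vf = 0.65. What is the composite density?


rho_c = rho_f*Vf + rho_m*(1-Vf) = 2.0*0.65 + 1.4*0.35 = 1.79 g/cm^3

1.79 g/cm^3


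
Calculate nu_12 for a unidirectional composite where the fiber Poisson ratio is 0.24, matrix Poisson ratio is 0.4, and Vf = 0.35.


nu_12 = nu_f*Vf + nu_m*(1-Vf) = 0.24*0.35 + 0.4*0.65 = 0.344

0.344


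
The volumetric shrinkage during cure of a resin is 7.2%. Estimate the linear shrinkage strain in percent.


Linear shrinkage ≈ vol_shrink/3 = 7.2/3 = 2.4%

2.4%


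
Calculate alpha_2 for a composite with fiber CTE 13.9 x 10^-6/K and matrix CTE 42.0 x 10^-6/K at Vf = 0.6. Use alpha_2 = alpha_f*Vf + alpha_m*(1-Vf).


alpha_2 = alpha_f*Vf + alpha_m*(1-Vf) = 13.9*0.6 + 42.0*0.4 = 25.1 x 10^-6/K

25.1 x 10^-6/K


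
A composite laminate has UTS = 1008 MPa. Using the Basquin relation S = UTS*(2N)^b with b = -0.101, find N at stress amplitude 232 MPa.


N = 0.5 * (S/UTS)^(1/b) = 0.5 * (232/1008)^(1/-0.101) = 1.0364e+06 cycles

1.0364e+06 cycles


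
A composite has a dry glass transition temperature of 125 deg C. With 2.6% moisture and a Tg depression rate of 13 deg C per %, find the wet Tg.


Tg_wet = Tg_dry - k*moisture = 125 - 13*2.6 = 91.2 deg C

91.2 deg C


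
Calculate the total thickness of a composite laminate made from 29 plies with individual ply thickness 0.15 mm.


h = n * t_ply = 29 * 0.15 = 4.35 mm

4.35 mm


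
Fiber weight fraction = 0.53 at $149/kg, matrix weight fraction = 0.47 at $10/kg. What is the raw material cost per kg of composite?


Cost = cost_f*Wf + cost_m*Wm = 149*0.53 + 10*0.47 = $83.67/kg

$83.67/kg


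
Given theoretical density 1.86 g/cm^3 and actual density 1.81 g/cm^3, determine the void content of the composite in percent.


Void% = (rho_theo - rho_actual)/rho_theo * 100 = (1.86 - 1.81)/1.86 * 100 = 2.69%

2.69%


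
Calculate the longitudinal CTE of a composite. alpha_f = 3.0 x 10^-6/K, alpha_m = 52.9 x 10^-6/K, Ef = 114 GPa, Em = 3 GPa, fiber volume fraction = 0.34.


E1 = Ef*Vf + Em*(1-Vf) = 40.74
alpha_1 = (alpha_f*Ef*Vf + alpha_m*Em*(1-Vf))/E1 = 5.43 x 10^-6/K

5.43 x 10^-6/K


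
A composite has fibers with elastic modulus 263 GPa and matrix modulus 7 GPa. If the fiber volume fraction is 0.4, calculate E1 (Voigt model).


E1 = Ef*Vf + Em*(1-Vf) = 263*0.4 + 7*0.6 = 109.4 GPa

109.4 GPa


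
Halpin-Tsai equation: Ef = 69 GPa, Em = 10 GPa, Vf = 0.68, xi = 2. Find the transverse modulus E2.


eta = (Ef/Em - 1)/(Ef/Em + xi) = (6.9 - 1)/(6.9 + 2) = 0.6629
E2 = Em*(1+xi*eta*Vf)/(1-eta*Vf) = 34.62 GPa

34.62 GPa


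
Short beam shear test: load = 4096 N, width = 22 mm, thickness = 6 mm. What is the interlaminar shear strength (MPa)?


ILSS = 3F/(4bh) = 3*4096/(4*22*6) = 23.27 MPa

23.27 MPa


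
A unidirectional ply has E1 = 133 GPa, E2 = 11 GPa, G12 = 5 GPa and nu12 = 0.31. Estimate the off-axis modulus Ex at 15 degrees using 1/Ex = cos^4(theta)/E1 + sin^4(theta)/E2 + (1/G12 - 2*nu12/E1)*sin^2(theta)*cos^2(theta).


cos^4(15) = 0.870513, sin^4(15) = 0.004487, sin^2(15)*cos^2(15) = 0.0625
1/G12 - 2*nu12/E1 = 1/5 - 2*0.31/133 = 0.195338 GPa^-1
1/Ex = 0.870513/133 + 0.004487/11 + 0.195338*0.0625 = 0.0191618 GPa^-1
Ex = 52.19 GPa

52.19 GPa


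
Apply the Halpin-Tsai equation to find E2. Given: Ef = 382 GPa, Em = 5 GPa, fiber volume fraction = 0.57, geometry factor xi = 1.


eta = (Ef/Em - 1)/(Ef/Em + xi) = (76.4 - 1)/(76.4 + 1) = 0.9742
E2 = Em*(1+xi*eta*Vf)/(1-eta*Vf) = 17.49 GPa

17.49 GPa


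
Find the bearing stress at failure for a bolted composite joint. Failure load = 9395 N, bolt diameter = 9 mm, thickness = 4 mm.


sigma_br = F/(d*h) = 9395/(9*4) = 261.0 MPa

261.0 MPa


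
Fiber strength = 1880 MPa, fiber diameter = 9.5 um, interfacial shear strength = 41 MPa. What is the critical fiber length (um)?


Lc = sigma_f * d / (2 * tau_i) = 1880 * 9.5 / (2 * 41) = 217.8 um

217.8 um


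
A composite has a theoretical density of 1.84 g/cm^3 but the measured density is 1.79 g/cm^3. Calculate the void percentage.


Void% = (rho_theo - rho_actual)/rho_theo * 100 = (1.84 - 1.79)/1.84 * 100 = 2.72%

2.72%


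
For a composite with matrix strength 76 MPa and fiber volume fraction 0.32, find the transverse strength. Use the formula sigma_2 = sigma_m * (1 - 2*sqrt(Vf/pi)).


factor = 1 - 2*sqrt(0.32/pi) = 0.3617
sigma_2 = 76 * 0.3617 = 27.49 MPa

27.49 MPa


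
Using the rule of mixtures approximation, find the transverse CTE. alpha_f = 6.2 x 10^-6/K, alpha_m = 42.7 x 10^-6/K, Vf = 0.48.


alpha_2 = alpha_f*Vf + alpha_m*(1-Vf) = 6.2*0.48 + 42.7*0.52 = 25.2 x 10^-6/K

25.2 x 10^-6/K


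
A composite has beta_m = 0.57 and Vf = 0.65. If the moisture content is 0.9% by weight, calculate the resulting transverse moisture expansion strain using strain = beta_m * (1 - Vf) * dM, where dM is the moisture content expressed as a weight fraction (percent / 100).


dM = 0.9/100 = 0.009
strain = beta_m * (1-Vf) * dM = 0.57 * 0.35 * 0.009 = 0.0017955

0.0017955
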